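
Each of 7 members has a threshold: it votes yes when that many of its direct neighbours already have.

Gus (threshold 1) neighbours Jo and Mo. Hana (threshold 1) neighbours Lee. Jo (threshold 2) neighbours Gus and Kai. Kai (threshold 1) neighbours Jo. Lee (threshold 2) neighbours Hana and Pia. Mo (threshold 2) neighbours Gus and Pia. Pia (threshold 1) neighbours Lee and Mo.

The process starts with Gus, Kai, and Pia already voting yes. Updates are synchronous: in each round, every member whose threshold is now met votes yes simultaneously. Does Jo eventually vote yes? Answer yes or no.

yes

Round 1 — Gus, Kai, Pia vote yes (initial).
Round 2 — checking thresholds:
  Jo: 2 of 2 neighbours ≥ 2, votes yes.
  Lee: 1 of 2 neighbours < 2, not yet.
  Mo: 2 of 2 neighbours ≥ 2, votes yes.
Round 3 — no new yes votes; cascade stops.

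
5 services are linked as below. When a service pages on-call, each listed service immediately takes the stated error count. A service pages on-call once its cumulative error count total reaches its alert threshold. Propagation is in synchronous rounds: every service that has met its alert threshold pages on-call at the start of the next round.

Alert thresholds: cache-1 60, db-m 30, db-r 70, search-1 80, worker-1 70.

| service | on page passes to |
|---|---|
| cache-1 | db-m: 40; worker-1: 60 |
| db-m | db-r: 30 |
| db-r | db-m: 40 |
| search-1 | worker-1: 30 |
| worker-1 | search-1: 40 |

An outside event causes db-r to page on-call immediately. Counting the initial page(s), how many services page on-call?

Round 1 — db-r pages on-call (initial).
  db-m: +40 → 40 ≥ 30
Round 2 — db-m pages on-call.
No further pages.

2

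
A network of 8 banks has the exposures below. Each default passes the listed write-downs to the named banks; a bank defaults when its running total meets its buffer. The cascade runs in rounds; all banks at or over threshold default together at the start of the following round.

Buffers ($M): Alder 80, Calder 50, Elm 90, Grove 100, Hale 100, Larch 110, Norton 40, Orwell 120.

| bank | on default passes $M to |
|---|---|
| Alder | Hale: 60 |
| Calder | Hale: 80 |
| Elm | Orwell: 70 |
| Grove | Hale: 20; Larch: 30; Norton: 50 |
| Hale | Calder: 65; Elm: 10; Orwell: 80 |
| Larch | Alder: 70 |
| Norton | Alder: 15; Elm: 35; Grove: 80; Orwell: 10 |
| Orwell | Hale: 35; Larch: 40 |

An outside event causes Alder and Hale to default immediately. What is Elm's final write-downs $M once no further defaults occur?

Round 1 — Alder, Hale default (initial).
  Calder: +65 → 65 ≥ 50
  Elm: +10 → 10 < 90
  Orwell: +80 → 80 < 120
Round 2 — Calder defaults.
No further defaults.

10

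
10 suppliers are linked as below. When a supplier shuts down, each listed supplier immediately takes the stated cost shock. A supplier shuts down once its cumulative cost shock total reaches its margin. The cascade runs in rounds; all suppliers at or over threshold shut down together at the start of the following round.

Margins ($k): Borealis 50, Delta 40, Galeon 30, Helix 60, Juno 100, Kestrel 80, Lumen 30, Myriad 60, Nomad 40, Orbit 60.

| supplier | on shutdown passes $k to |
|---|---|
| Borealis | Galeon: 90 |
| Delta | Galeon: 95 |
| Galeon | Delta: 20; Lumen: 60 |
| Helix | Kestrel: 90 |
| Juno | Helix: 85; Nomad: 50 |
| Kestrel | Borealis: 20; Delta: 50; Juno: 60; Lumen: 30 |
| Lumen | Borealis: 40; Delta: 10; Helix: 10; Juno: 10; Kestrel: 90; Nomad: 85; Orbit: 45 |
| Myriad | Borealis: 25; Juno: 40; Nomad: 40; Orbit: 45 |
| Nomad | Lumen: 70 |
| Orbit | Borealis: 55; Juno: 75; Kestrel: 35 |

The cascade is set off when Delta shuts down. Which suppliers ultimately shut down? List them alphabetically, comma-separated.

Borealis, Delta, Galeon, Kestrel, Lumen, Nomad

Round 1 — Delta shuts down (initial).
  Galeon: +95 → 95 ≥ 30
Round 2 — Galeon shuts down.
  Lumen: +60 → 60 ≥ 30
Round 3 — Lumen shuts down.
  Borealis: +40 → 40 < 50
  Helix: +10 → 10 < 60
  Juno: +10 → 10 < 100
  Kestrel: +90 → 90 ≥ 80
  Nomad: +85 → 85 ≥ 40
  Orbit: +45 → 45 < 60
Round 4 — Kestrel, Nomad shut down.
  Borealis: +20 → 60 ≥ 50
  Juno: +60 → 70 < 100
Round 5 — Borealis shuts down.
No further shutdowns.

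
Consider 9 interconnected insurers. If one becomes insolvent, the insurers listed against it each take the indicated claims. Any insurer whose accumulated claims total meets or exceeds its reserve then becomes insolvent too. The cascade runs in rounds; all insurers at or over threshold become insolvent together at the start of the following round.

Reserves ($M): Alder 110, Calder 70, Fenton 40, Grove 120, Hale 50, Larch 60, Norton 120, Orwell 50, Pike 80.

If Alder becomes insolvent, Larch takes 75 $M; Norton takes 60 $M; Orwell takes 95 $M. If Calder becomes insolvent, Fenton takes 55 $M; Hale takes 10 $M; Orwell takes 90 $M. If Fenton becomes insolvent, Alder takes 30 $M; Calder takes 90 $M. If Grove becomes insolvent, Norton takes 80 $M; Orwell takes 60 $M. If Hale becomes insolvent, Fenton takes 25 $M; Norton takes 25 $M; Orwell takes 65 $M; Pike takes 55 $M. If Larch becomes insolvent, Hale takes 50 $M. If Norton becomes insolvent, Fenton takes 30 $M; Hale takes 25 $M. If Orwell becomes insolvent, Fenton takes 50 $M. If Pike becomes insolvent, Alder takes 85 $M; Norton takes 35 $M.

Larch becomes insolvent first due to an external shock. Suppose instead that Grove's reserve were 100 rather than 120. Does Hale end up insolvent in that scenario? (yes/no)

yes

With Grove's reserve at 100:
Round 1 — Larch becomes insolvent (initial).
  Hale: +50 → 50 ≥ 50
Round 2 — Hale becomes insolvent.
  Fenton: +25 → 25 < 40
  Norton: +25 → 25 < 120
  Orwell: +65 → 65 ≥ 50
  Pike: +55 → 55 < 80
Round 3 — Orwell becomes insolvent.
  Fenton: +50 → 75 ≥ 40
Round 4 — Fenton becomes insolvent.
  Alder: +30 → 30 < 110
  Calder: +90 → 90 ≥ 70
Round 5 — Calder becomes insolvent.
No further insolvencies.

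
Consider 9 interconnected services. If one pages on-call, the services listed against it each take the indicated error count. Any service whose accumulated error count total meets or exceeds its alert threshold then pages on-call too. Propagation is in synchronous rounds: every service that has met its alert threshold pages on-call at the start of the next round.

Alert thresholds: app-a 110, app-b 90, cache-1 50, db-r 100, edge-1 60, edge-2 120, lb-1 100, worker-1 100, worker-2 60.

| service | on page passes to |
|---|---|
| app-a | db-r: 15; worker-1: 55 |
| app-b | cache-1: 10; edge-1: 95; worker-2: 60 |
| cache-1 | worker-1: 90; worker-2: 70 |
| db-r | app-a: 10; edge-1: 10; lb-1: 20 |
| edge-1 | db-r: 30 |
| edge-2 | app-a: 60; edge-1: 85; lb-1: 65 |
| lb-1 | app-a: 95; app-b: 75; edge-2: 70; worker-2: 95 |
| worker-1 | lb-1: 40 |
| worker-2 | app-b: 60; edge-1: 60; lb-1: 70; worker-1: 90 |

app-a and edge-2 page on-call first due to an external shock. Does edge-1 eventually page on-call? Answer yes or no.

Round 1 — app-a, edge-2 page on-call (initial).
  db-r: +15 → 15 < 100
  edge-1: +85 → 85 ≥ 60
  lb-1: +65 → 65 < 100
  worker-1: +55 → 55 < 100
Round 2 — edge-1 pages on-call.
  db-r: +30 → 45 < 100
No further pages.

yes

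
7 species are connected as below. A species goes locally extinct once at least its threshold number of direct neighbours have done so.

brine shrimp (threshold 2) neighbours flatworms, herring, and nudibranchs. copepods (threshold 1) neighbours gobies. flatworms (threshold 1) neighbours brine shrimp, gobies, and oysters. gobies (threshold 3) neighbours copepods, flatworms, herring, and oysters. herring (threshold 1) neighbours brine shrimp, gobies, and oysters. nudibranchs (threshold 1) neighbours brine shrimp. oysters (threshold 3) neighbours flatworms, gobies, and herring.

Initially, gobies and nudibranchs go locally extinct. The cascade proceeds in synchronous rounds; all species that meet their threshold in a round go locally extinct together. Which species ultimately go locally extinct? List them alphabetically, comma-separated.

brine shrimp, copepods, flatworms, gobies, herring, nudibranchs, oysters

Round 1 — gobies, nudibranchs go locally extinct (initial).
Round 2 — checking thresholds:
  brine shrimp: 1 of 3 neighbours < 2, not yet.
  copepods: 1 of 1 neighbours ≥ 1, goes locally extinct.
  flatworms: 1 of 3 neighbours ≥ 1, goes locally extinct.
  herring: 1 of 3 neighbours ≥ 1, goes locally extinct.
  oysters: 1 of 3 neighbours < 3, not yet.
Round 3 — checking thresholds:
  brine shrimp: 3 of 3 neighbours ≥ 2, goes locally extinct.
  oysters: 3 of 3 neighbours ≥ 3, goes locally extinct.
Round 4 — no new extinctions; cascade stops.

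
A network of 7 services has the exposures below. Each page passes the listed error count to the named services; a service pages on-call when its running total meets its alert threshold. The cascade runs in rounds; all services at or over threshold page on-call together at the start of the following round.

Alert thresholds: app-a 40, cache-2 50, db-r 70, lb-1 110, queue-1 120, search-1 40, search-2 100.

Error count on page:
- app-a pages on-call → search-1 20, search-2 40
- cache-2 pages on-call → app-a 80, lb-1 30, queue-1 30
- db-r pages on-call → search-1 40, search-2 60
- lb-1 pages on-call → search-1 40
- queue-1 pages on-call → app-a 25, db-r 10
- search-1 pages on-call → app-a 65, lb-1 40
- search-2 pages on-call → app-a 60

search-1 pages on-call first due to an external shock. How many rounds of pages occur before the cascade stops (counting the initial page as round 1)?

Round 1 — search-1 pages on-call (initial).
  app-a: +65 → 65 ≥ 40
  lb-1: +40 → 40 < 110
Round 2 — app-a pages on-call.
  search-2: +40 → 40 < 100
No further pages.

2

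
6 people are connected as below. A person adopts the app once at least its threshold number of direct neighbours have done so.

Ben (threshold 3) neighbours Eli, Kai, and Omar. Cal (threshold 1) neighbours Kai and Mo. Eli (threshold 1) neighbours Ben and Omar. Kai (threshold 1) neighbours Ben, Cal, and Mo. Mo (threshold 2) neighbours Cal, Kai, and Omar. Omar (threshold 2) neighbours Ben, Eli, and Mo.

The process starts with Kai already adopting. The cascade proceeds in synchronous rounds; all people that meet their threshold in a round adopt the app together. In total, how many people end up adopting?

3

Round 1 — Kai adopts the app (initial).
Round 2 — checking thresholds:
  Ben: 1 of 3 neighbours < 3, not yet.
  Cal: 1 of 2 neighbours ≥ 1, adopts the app.
  Mo: 1 of 3 neighbours < 2, not yet.
Round 3 — checking thresholds:
  Ben: 1 of 3 neighbours < 3, not yet.
  Mo: 2 of 3 neighbours ≥ 2, adopts the app.
Round 4 — no new adoptions; cascade stops.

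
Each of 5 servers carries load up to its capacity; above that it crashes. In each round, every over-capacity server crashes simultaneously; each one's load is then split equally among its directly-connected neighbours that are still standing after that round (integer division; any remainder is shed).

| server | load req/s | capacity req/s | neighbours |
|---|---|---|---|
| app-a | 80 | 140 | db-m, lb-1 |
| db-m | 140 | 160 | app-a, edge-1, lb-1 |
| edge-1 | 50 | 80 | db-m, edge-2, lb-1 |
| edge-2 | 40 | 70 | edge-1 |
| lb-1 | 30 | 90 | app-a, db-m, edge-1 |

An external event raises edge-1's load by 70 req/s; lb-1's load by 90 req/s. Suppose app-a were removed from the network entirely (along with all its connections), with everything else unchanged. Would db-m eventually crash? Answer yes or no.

With app-a removed:
Round 1 — edge-1 at 120 > 80; lb-1 at 120 > 90. edge-1, lb-1 crash.
  edge-1 sheds 120 req/s to db-m, edge-2: 60 each.
    db-m: 140+60 = 200 > 160
    edge-2: 40+60 = 100 > 70
  lb-1 sheds 120 req/s to db-m: 120 each.
    db-m: 200+120 = 320 > 160
Round 2 — db-m, edge-2 crash.
  db-m sheds 320 req/s: no online neighbours, lost.
  edge-2 sheds 100 req/s: no online neighbours, lost.
No further crashes.

yes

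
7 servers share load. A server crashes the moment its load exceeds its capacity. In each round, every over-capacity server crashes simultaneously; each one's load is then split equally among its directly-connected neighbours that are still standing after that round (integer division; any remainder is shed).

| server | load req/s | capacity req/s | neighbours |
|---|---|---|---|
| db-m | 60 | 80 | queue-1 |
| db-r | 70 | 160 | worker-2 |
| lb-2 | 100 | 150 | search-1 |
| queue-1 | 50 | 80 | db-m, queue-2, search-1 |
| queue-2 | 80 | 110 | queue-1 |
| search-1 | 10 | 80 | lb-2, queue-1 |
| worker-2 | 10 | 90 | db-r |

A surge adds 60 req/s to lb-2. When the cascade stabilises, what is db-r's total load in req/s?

70

Round 1 — lb-2 at 160 > 150. lb-2 crashes.
  lb-2 sheds 160 req/s to search-1: 160 each.
    search-1: 10+160 = 170 > 80
Round 2 — search-1 crashes.
  search-1 sheds 170 req/s to queue-1: 170 each.
    queue-1: 50+170 = 220 > 80
Round 3 — queue-1 crashes.
  queue-1 sheds 220 req/s to db-m, queue-2: 110 each.
    db-m: 60+110 = 170 > 80
    queue-2: 80+110 = 190 > 110
Round 4 — db-m, queue-2 crash.
  db-m sheds 170 req/s: no online neighbours, lost.
  queue-2 sheds 190 req/s: no online neighbours, lost.
No further crashes.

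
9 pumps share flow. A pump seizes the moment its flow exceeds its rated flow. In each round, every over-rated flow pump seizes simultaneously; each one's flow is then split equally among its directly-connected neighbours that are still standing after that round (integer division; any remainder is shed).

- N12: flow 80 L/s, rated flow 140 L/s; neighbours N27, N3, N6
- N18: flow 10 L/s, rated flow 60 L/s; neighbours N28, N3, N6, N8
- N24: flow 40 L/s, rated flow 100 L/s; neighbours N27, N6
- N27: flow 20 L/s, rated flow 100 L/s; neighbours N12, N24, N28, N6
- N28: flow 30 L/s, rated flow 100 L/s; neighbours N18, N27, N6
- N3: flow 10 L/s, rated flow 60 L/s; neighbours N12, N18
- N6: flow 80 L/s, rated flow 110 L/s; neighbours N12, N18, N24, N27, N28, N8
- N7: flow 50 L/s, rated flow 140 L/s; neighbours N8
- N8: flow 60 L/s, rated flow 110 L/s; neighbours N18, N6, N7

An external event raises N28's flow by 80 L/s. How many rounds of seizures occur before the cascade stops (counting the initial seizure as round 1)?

Round 1 — N28 at 110 > 100. N28 seizes.
  N28 sheds 110 L/s to N18, N27, N6: 36 each (2 lost).
    N18: 10+36 = 46 ≤ 60
    N27: 20+36 = 56 ≤ 100
    N6: 80+36 = 116 > 110
Round 2 — N6 seizes.
  N6 sheds 116 L/s to N12, N18, N24, N27, N8: 23 each (1 lost).
    N12: 80+23 = 103 ≤ 140
    N18: 46+23 = 69 > 60
    N24: 40+23 = 63 ≤ 100
    N27: 56+23 = 79 ≤ 100
    N8: 60+23 = 83 ≤ 110
Round 3 — N18 seizes.
  N18 sheds 69 L/s to N3, N8: 34 each (1 lost).
    N3: 10+34 = 44 ≤ 60
    N8: 83+34 = 117 > 110
Round 4 — N8 seizes.
  N8 sheds 117 L/s to N7: 117 each.
    N7: 50+117 = 167 > 140
Round 5 — N7 seizes.
  N7 sheds 167 L/s: no online neighbours, lost.
No further seizures.

5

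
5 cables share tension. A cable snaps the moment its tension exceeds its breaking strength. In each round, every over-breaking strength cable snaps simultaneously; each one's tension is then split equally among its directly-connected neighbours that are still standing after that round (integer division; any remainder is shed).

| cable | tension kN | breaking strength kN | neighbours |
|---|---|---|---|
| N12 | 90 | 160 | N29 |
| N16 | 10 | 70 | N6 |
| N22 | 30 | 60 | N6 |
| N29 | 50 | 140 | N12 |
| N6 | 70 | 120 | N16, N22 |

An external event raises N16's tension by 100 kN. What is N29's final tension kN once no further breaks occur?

Round 1 — N16 at 110 > 70. N16 snaps.
  N16 sheds 110 kN to N6: 110 each.
    N6: 70+110 = 180 > 120
Round 2 — N6 snaps.
  N6 sheds 180 kN to N22: 180 each.
    N22: 30+180 = 210 > 60
Round 3 — N22 snaps.
  N22 sheds 210 kN: no online neighbours, lost.
No further breaks.

50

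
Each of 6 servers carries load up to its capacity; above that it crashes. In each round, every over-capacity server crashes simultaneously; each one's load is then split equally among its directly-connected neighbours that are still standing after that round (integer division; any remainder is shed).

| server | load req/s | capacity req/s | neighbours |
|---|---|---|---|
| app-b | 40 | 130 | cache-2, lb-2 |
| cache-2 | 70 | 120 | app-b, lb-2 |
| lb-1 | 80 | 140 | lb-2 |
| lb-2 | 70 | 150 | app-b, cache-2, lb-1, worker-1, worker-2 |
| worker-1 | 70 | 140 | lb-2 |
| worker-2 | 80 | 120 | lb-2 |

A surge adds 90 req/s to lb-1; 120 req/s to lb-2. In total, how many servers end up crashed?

Round 1 — lb-1 at 170 > 140; lb-2 at 190 > 150. lb-1, lb-2 crash.
  lb-1 sheds 170 req/s: no online neighbours, lost.
  lb-2 sheds 190 req/s to app-b, cache-2, worker-1, worker-2: 47 each (2 lost).
    app-b: 40+47 = 87 ≤ 130
    cache-2: 70+47 = 117 ≤ 120
    worker-1: 70+47 = 117 ≤ 140
    worker-2: 80+47 = 127 > 120
Round 2 — worker-2 crashes.
  worker-2 sheds 127 req/s: no online neighbours, lost.
No further crashes.

3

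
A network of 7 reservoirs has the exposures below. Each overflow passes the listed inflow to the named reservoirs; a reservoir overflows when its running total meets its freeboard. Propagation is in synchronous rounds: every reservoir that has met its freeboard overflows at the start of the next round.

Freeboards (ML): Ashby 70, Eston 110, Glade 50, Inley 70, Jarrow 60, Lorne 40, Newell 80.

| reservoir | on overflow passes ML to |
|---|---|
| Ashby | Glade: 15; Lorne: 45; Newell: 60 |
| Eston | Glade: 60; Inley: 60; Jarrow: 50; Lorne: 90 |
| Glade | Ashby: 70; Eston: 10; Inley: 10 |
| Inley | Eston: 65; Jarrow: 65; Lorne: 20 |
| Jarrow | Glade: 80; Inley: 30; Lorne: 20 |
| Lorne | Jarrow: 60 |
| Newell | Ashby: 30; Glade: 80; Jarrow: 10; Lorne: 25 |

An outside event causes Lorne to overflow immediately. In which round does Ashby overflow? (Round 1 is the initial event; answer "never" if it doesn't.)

Round 1 — Lorne overflows (initial).
  Jarrow: +60 → 60 ≥ 60
Round 2 — Jarrow overflows.
  Glade: +80 → 80 ≥ 50
  Inley: +30 → 30 < 70
Round 3 — Glade overflows.
  Ashby: +70 → 70 ≥ 70
  Eston: +10 → 10 < 110
  Inley: +10 → 40 < 70
Round 4 — Ashby overflows.
  Newell: +60 → 60 < 80
No further overflows.

4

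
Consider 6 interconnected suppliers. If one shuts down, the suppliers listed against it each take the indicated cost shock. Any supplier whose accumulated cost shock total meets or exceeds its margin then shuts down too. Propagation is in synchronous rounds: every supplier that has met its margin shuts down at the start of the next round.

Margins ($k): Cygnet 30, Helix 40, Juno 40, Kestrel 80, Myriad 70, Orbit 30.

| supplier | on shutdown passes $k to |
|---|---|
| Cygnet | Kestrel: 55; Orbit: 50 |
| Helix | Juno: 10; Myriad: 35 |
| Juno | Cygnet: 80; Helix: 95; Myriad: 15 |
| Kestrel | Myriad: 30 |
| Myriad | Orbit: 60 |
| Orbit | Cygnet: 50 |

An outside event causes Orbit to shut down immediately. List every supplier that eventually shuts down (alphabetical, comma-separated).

Cygnet, Orbit

Round 1 — Orbit shuts down (initial).
  Cygnet: +50 → 50 ≥ 30
Round 2 — Cygnet shuts down.
  Kestrel: +55 → 55 < 80
No further shutdowns.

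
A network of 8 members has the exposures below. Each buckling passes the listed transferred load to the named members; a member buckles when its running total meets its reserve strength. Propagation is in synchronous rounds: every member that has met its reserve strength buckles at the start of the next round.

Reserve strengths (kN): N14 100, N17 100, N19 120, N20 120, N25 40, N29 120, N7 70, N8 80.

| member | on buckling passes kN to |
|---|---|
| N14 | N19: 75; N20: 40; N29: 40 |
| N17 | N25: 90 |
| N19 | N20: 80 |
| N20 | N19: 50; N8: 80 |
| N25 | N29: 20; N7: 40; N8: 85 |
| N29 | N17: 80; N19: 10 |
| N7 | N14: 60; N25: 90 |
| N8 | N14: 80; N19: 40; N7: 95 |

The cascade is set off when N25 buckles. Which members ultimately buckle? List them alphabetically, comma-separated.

Round 1 — N25 buckles (initial).
  N29: +20 → 20 < 120
  N7: +40 → 40 < 70
  N8: +85 → 85 ≥ 80
Round 2 — N8 buckles.
  N14: +80 → 80 < 100
  N19: +40 → 40 < 120
  N7: +95 → 135 ≥ 70
Round 3 — N7 buckles.
  N14: +60 → 140 ≥ 100
Round 4 — N14 buckles.
  N19: +75 → 115 < 120
  N20: +40 → 40 < 120
  N29: +40 → 60 < 120
No further bucklings.

N14, N25, N7, N8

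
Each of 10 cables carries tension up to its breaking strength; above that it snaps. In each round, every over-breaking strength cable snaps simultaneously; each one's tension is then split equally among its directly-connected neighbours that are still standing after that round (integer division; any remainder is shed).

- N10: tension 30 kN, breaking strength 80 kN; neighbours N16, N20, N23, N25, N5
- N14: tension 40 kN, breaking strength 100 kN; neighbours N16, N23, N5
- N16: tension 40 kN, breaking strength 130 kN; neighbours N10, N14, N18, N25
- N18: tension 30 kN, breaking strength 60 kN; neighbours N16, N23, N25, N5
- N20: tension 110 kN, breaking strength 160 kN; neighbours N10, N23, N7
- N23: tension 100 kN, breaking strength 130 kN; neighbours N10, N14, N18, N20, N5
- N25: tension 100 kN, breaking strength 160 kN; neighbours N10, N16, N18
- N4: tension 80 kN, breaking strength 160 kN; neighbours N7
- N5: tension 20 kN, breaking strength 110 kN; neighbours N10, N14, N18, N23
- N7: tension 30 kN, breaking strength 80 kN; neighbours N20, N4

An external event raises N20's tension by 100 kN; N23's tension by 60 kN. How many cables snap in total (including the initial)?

Round 1 — N20 at 210 > 160; N23 at 160 > 130. N20, N23 snap.
  N20 sheds 210 kN to N10, N7: 105 each.
    N10: 30+105 = 135 > 80
    N7: 30+105 = 135 > 80
  N23 sheds 160 kN to N10, N14, N18, N5: 40 each.
    N10: 135+40 = 175 > 80
    N14: 40+40 = 80 ≤ 100
    N18: 30+40 = 70 > 60
    N5: 20+40 = 60 ≤ 110
Round 2 — N10, N18, N7 snap.
  N10 sheds 175 kN to N16, N25, N5: 58 each (1 lost).
    N16: 40+58 = 98 ≤ 130
    N25: 100+58 = 158 ≤ 160
    N5: 60+58 = 118 > 110
  N18 sheds 70 kN to N16, N25, N5: 23 each (1 lost).
    N16: 98+23 = 121 ≤ 130
    N25: 158+23 = 181 > 160
    N5: 118+23 = 141 > 110
  N7 sheds 135 kN to N4: 135 each.
    N4: 80+135 = 215 > 160
Round 3 — N25, N4, N5 snap.
  N25 sheds 181 kN to N16: 181 each.
    N16: 121+181 = 302 > 130
  N4 sheds 215 kN: no online neighbours, lost.
  N5 sheds 141 kN to N14: 141 each.
    N14: 80+141 = 221 > 100
Round 4 — N14, N16 snap.
  N14 sheds 221 kN: no online neighbours, lost.
  N16 sheds 302 kN: no online neighbours, lost.
No further breaks.

10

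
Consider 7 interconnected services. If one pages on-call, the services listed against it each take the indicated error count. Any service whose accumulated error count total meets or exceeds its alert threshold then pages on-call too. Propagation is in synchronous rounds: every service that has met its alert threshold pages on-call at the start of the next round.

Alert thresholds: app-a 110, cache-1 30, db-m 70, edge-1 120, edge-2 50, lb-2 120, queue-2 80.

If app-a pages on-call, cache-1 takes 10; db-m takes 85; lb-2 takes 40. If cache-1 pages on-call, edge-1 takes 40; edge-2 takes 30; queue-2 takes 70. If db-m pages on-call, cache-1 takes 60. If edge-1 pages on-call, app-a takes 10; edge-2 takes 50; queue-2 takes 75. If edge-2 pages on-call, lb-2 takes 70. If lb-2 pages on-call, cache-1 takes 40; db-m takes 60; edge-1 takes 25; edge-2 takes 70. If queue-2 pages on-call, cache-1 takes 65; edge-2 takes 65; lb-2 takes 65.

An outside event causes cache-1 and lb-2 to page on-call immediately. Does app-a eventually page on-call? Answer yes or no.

Round 1 — cache-1, lb-2 page on-call (initial).
  db-m: +60 → 60 < 70
  edge-1: +40+25 → 65 < 120
  edge-2: +30+70 → 100 ≥ 50
  queue-2: +70 → 70 < 80
Round 2 — edge-2 pages on-call.
No further pages.

no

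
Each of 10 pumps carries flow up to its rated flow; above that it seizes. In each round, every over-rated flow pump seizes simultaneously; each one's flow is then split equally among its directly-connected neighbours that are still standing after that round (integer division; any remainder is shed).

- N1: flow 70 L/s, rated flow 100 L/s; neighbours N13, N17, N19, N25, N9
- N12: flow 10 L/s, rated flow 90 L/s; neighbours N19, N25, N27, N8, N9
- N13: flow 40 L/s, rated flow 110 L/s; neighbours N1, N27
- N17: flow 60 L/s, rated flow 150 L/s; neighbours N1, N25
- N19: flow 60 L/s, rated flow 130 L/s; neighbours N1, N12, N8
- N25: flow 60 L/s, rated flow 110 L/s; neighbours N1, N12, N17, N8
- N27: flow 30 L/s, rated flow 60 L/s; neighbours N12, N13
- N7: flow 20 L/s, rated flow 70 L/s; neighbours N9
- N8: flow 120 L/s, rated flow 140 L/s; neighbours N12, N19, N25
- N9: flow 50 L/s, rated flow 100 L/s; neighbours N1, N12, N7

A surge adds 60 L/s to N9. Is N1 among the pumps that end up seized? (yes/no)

yes

Round 1 — N9 at 110 > 100. N9 seizes.
  N9 sheds 110 L/s to N1, N12, N7: 36 each (2 lost).
    N1: 70+36 = 106 > 100
    N12: 10+36 = 46 ≤ 90
    N7: 20+36 = 56 ≤ 70
Round 2 — N1 seizes.
  N1 sheds 106 L/s to N13, N17, N19, N25: 26 each (2 lost).
    N13: 40+26 = 66 ≤ 110
    N17: 60+26 = 86 ≤ 150
    N19: 60+26 = 86 ≤ 130
    N25: 60+26 = 86 ≤ 110
No further seizures.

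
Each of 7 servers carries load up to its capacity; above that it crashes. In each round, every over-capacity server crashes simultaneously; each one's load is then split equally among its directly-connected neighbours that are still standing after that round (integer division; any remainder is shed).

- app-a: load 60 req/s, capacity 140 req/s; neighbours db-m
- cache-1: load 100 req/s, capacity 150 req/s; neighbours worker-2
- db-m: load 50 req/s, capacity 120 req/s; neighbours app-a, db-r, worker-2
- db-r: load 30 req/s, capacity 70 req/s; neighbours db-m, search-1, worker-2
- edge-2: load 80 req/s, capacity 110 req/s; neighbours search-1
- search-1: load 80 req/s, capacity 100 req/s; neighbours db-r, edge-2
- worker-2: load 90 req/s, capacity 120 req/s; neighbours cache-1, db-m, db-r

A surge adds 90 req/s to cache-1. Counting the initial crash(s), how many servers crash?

7

Round 1 — cache-1 at 190 > 150. cache-1 crashes.
  cache-1 sheds 190 req/s to worker-2: 190 each.
    worker-2: 90+190 = 280 > 120
Round 2 — worker-2 crashes.
  worker-2 sheds 280 req/s to db-m, db-r: 140 each.
    db-m: 50+140 = 190 > 120
    db-r: 30+140 = 170 > 70
Round 3 — db-m, db-r crash.
  db-m sheds 190 req/s to app-a: 190 each.
    app-a: 60+190 = 250 > 140
  db-r sheds 170 req/s to search-1: 170 each.
    search-1: 80+170 = 250 > 100
Round 4 — app-a, search-1 crash.
  app-a sheds 250 req/s: no online neighbours, lost.
  search-1 sheds 250 req/s to edge-2: 250 each.
    edge-2: 80+250 = 330 > 110
Round 5 — edge-2 crashes.
  edge-2 sheds 330 req/s: no online neighbours, lost.
No further crashes.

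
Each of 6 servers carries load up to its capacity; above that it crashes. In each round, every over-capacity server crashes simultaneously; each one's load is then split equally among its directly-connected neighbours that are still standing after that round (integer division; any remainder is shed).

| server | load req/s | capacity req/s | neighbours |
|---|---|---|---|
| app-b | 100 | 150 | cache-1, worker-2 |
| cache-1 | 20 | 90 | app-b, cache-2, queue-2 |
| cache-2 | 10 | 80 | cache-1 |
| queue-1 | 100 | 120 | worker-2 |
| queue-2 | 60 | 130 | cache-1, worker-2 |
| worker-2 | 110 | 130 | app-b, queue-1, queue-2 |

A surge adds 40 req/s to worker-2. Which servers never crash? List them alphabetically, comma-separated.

Round 1 — worker-2 at 150 > 130. worker-2 crashes.
  worker-2 sheds 150 req/s to app-b, queue-1, queue-2: 50 each.
    app-b: 100+50 = 150 ≤ 150
    queue-1: 100+50 = 150 > 120
    queue-2: 60+50 = 110 ≤ 130
Round 2 — queue-1 crashes.
  queue-1 sheds 150 req/s: no online neighbours, lost.
No further crashes.

app-b, cache-1, cache-2, queue-2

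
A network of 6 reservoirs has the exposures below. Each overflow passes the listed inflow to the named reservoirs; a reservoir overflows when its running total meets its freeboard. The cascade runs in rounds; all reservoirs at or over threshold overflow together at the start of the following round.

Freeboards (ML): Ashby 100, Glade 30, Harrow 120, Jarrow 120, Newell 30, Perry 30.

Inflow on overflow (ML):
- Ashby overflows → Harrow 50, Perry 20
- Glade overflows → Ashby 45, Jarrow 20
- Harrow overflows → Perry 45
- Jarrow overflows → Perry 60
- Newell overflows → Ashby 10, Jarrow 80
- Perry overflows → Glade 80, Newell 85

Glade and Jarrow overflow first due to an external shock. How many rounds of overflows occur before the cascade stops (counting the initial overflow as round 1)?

3

Round 1 — Glade, Jarrow overflow (initial).
  Ashby: +45 → 45 < 100
  Perry: +60 → 60 ≥ 30
Round 2 — Perry overflows.
  Newell: +85 → 85 ≥ 30
Round 3 — Newell overflows.
  Ashby: +10 → 55 < 100
No further overflows.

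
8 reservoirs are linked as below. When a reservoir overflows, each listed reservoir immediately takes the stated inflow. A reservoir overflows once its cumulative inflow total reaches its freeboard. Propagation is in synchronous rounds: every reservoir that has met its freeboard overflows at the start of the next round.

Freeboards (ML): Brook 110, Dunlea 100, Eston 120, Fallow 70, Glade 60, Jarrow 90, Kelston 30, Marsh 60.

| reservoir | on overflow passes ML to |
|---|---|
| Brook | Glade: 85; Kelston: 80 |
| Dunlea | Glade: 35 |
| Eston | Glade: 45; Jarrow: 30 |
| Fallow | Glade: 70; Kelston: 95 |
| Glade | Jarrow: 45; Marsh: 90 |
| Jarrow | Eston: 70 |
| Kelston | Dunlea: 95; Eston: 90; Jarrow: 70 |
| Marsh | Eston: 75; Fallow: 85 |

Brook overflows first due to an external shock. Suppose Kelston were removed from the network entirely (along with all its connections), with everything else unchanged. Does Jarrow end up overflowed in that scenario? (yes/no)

With Kelston removed:
Round 1 — Brook overflows (initial).
  Glade: +85 → 85 ≥ 60
Round 2 — Glade overflows.
  Jarrow: +45 → 45 < 90
  Marsh: +90 → 90 ≥ 60
Round 3 — Marsh overflows.
  Eston: +75 → 75 < 120
  Fallow: +85 → 85 ≥ 70
Round 4 — Fallow overflows.
No further overflows.

no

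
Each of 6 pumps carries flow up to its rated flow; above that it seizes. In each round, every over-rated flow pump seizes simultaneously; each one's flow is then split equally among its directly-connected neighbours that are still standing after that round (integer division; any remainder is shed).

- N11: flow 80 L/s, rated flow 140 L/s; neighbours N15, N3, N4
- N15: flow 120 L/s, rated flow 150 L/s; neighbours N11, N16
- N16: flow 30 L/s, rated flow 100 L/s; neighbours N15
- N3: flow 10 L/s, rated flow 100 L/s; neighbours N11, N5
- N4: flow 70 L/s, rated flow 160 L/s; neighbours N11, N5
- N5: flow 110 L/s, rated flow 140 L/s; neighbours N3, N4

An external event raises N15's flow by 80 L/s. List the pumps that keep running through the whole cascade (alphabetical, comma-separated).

Round 1 — N15 at 200 > 150. N15 seizes.
  N15 sheds 200 L/s to N11, N16: 100 each.
    N11: 80+100 = 180 > 140
    N16: 30+100 = 130 > 100
Round 2 — N11, N16 seize.
  N11 sheds 180 L/s to N3, N4: 90 each.
    N3: 10+90 = 100 ≤ 100
    N4: 70+90 = 160 ≤ 160
  N16 sheds 130 L/s: no online neighbours, lost.
No further seizures.

N3, N4, N5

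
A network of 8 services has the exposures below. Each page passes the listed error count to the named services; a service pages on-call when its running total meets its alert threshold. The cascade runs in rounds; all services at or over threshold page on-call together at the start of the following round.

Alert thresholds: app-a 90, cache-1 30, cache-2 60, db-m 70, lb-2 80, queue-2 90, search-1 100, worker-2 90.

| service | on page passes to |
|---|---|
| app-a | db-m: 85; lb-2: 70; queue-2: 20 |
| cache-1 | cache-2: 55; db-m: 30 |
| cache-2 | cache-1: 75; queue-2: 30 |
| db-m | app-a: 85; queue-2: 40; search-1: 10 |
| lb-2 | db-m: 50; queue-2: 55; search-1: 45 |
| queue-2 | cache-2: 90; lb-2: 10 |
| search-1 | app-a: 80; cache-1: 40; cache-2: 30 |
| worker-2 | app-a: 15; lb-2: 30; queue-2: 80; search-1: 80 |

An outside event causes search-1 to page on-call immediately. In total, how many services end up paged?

Round 1 — search-1 pages on-call (initial).
  app-a: +80 → 80 < 90
  cache-1: +40 → 40 ≥ 30
  cache-2: +30 → 30 < 60
Round 2 — cache-1 pages on-call.
  cache-2: +55 → 85 ≥ 60
  db-m: +30 → 30 < 70
Round 3 — cache-2 pages on-call.
  queue-2: +30 → 30 < 90
No further pages.

3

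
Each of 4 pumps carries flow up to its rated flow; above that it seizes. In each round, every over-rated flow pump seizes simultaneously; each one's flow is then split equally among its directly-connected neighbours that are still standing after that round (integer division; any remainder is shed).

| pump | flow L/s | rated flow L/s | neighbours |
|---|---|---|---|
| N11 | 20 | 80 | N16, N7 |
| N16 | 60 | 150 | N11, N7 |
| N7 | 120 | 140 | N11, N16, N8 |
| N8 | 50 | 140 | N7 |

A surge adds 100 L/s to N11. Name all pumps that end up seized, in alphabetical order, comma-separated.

N11, N16, N7

Round 1 — N11 at 120 > 80. N11 seizes.
  N11 sheds 120 L/s to N16, N7: 60 each.
    N16: 60+60 = 120 ≤ 150
    N7: 120+60 = 180 > 140
Round 2 — N7 seizes.
  N7 sheds 180 L/s to N16, N8: 90 each.
    N16: 120+90 = 210 > 150
    N8: 50+90 = 140 ≤ 140
Round 3 — N16 seizes.
  N16 sheds 210 L/s: no online neighbours, lost.
No further seizures.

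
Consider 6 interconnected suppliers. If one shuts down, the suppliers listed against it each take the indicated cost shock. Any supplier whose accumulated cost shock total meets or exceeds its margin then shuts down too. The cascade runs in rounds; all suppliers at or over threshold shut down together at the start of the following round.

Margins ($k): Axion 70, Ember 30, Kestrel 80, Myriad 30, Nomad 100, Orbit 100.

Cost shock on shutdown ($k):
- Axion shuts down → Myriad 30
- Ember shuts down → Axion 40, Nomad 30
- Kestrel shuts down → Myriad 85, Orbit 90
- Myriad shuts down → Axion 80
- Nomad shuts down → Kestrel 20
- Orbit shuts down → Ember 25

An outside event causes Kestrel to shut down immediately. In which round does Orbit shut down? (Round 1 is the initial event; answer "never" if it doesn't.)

never

Round 1 — Kestrel shuts down (initial).
  Myriad: +85 → 85 ≥ 30
  Orbit: +90 → 90 < 100
Round 2 — Myriad shuts down.
  Axion: +80 → 80 ≥ 70
Round 3 — Axion shuts down.
No further shutdowns.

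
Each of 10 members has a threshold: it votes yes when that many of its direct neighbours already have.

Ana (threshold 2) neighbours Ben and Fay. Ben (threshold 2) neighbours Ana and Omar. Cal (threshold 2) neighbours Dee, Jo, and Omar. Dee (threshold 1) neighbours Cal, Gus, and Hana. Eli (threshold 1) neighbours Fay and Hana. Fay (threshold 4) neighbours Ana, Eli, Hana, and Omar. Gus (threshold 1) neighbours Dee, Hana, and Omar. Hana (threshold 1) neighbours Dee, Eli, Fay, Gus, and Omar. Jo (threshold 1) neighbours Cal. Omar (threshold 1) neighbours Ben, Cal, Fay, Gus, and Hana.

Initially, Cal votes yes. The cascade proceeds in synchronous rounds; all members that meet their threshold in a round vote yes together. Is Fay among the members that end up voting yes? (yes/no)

no

Round 1 — Cal votes yes (initial).
Round 2 — checking thresholds:
  Dee: 1 of 3 neighbours ≥ 1, votes yes.
  Jo: 1 of 1 neighbours ≥ 1, votes yes.
  Omar: 1 of 5 neighbours ≥ 1, votes yes.
Round 3 — checking thresholds:
  Ben: 1 of 2 neighbours < 2, not yet.
  Fay: 1 of 4 neighbours < 4, not yet.
  Gus: 2 of 3 neighbours ≥ 1, votes yes.
  Hana: 2 of 5 neighbours ≥ 1, votes yes.
Round 4 — checking thresholds:
  Ben: 1 of 2 neighbours < 2, not yet.
  Eli: 1 of 2 neighbours ≥ 1, votes yes.
  Fay: 2 of 4 neighbours < 4, not yet.
Round 5 — no new yes votes; cascade stops.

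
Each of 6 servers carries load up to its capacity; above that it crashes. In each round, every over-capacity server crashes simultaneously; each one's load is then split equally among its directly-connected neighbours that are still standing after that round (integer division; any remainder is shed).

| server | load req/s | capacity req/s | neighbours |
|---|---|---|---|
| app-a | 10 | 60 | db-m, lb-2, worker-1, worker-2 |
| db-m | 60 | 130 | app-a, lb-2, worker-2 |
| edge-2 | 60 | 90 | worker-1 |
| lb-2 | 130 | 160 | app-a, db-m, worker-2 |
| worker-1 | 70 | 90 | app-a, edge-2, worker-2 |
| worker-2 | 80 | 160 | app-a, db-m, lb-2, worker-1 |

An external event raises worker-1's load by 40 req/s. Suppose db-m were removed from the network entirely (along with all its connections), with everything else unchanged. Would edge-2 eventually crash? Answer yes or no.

yes

With db-m removed:
Round 1 — worker-1 at 110 > 90. worker-1 crashes.
  worker-1 sheds 110 req/s to app-a, edge-2, worker-2: 36 each (2 lost).
    app-a: 10+36 = 46 ≤ 60
    edge-2: 60+36 = 96 > 90
    worker-2: 80+36 = 116 ≤ 160
Round 2 — edge-2 crashes.
  edge-2 sheds 96 req/s: no online neighbours, lost.
No further crashes.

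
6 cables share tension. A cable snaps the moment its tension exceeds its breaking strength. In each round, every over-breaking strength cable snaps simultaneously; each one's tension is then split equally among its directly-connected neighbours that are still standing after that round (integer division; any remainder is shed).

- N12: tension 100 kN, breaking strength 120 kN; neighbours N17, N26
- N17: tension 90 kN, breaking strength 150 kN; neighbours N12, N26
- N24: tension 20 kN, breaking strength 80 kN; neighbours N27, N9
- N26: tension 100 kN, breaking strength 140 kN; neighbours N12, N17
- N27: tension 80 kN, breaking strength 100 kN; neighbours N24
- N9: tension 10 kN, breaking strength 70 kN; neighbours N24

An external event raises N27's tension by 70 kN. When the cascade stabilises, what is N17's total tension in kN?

90

Round 1 — N27 at 150 > 100. N27 snaps.
  N27 sheds 150 kN to N24: 150 each.
    N24: 20+150 = 170 > 80
Round 2 — N24 snaps.
  N24 sheds 170 kN to N9: 170 each.
    N9: 10+170 = 180 > 70
Round 3 — N9 snaps.
  N9 sheds 180 kN: no online neighbours, lost.
No further breaks.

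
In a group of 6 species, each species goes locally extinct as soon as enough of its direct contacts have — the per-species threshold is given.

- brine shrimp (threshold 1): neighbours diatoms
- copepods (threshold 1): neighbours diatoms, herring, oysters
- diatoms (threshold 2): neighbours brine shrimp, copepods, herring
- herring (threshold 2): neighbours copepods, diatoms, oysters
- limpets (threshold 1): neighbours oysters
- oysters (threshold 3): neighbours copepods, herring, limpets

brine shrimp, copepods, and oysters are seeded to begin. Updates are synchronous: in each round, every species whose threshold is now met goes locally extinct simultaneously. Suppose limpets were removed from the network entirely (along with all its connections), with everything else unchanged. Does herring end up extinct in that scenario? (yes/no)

yes

With limpets removed:
Round 1 — brine shrimp, copepods, oysters go locally extinct (initial).
Round 2 — checking thresholds:
  diatoms: 2 of 3 neighbours ≥ 2, goes locally extinct.
  herring: 2 of 3 neighbours ≥ 2, goes locally extinct.
Round 3 — no new extinctions; cascade stops.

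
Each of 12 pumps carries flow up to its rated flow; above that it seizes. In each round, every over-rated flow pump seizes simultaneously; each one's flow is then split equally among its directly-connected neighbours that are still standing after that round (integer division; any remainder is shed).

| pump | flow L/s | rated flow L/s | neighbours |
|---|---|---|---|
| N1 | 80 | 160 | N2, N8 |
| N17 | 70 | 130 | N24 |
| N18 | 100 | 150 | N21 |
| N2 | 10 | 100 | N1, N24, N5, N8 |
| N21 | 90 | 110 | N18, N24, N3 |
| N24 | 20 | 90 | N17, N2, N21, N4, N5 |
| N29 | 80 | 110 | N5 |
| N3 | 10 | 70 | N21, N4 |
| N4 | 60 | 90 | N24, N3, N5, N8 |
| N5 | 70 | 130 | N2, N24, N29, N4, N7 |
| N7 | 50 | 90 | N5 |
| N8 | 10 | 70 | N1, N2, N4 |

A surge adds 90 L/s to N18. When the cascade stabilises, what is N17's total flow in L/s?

Round 1 — N18 at 190 > 150. N18 seizes.
  N18 sheds 190 L/s to N21: 190 each.
    N21: 90+190 = 280 > 110
Round 2 — N21 seizes.
  N21 sheds 280 L/s to N24, N3: 140 each.
    N24: 20+140 = 160 > 90
    N3: 10+140 = 150 > 70
Round 3 — N24, N3 seize.
  N24 sheds 160 L/s to N17, N2, N4, N5: 40 each.
    N17: 70+40 = 110 ≤ 130
    N2: 10+40 = 50 ≤ 100
    N4: 60+40 = 100 > 90
    N5: 70+40 = 110 ≤ 130
  N3 sheds 150 L/s to N4: 150 each.
    N4: 100+150 = 250 > 90
Round 4 — N4 seizes.
  N4 sheds 250 L/s to N5, N8: 125 each.
    N5: 110+125 = 235 > 130
    N8: 10+125 = 135 > 70
Round 5 — N5, N8 seize.
  N5 sheds 235 L/s to N2, N29, N7: 78 each (1 lost).
    N2: 50+78 = 128 > 100
    N29: 80+78 = 158 > 110
    N7: 50+78 = 128 > 90
  N8 sheds 135 L/s to N1, N2: 67 each (1 lost).
    N1: 80+67 = 147 ≤ 160
    N2: 128+67 = 195 > 100
Round 6 — N2, N29, N7 seize.
  N2 sheds 195 L/s to N1: 195 each.
    N1: 147+195 = 342 > 160
  N29 sheds 158 L/s: no online neighbours, lost.
  N7 sheds 128 L/s: no online neighbours, lost.
Round 7 — N1 seizes.
  N1 sheds 342 L/s: no online neighbours, lost.
No further seizures.

110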